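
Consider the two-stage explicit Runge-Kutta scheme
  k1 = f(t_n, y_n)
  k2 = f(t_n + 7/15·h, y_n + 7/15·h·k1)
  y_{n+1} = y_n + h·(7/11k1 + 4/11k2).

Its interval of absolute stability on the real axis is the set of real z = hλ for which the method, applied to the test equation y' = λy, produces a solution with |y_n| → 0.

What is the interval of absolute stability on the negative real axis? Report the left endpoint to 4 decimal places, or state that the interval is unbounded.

z∈(-5.8929,0).

Set f=λy, z=hλ:
  k1=λy_n ⇒ h·k1=z·y_n;  k2=λ(1+7/15z)y_n ⇒ h·k2=z(1+7/15z)y_n
  y_{n+1}/y_n = 1 + 7/11z + 4/11z(1+7/15z) = 1 + z + 28/165z²
  so R(z) = 1 + z + 28/165z².

Boundary: |R(x)|=1, x<0.
x=-1.33: |R|=0.0298
R=1: x+28/165x²=0 ⇒ x=−165/28=-5.8929; min R=1−1/(4·28/165)=-0.4732>−1
Confirm numerically:
  x=-5.300: |R|=0.46679 <1
  x=-3.978: |R|=0.29263 <1
  x=-2.969: |R|=0.47313 <1
  x=-6.284: |R|=1.41711 >1
  x=-5.983: |R|=1.09152 >1
Interval (-5.8929, 0).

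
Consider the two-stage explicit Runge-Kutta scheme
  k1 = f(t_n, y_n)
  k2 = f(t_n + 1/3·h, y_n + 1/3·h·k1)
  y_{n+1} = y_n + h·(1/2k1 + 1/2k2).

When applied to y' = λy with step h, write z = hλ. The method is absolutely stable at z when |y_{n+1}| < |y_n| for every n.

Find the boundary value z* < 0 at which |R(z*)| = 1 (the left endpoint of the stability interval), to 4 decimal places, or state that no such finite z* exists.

left endpoint -6.0000.

Test eqn y'=λy, z=hλ:
  k1=λy_n ⇒ h·k1=z·y_n;  k2=λ(1+1/3z)y_n ⇒ h·k2=z(1+1/3z)y_n
  y_{n+1}/y_n = 1 + 1/2z + 1/2z(1+1/3z) = 1 + z + 1/6z²
  ⇒ R(z) = 1 + z + 1/6z².

Boundary: |R(x)|=1, x<0.
x=-1.45: |R|=0.0996
R=1: x+1/6x²=0 ⇒ x=−6=-6.0000; min R=1−1/(4·1/6)=-0.5000>−1
Confirm numerically:
  x=-5.934: |R|=0.93473 <1
  x=-4.303: |R|=0.21703 <1
  x=-2.682: |R|=0.48315 <1
  x=-6.441: |R|=1.47341 >1
  x=-6.265: |R|=1.27670 >1
So |R|<1 on (-6.0000, 0).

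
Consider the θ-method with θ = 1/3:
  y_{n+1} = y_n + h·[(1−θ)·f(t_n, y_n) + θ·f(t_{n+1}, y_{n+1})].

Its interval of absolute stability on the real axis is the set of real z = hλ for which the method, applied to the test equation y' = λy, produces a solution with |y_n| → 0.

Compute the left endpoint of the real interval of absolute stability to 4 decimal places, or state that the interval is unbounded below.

left endpoint -6.0000.

With y'=λy (z=hλ):
  y_{n+1} = y_n + z·[2/3·y_n + 1/3·y_{n+1}] ⇒ (1 − 1/3z)y_{n+1} = (1 + 2/3z)y_n
  R(z) = (1 + 2/3z)/(1 − 1/3z).

Find x<0 with |R(x)|<1.
x=-0.92: |R|=0.2959
R=−1: 1+2/3x = −1+1/3x ⇒ -1/3x=2 ⇒ x=2/(-1/3)=-6.0000
Confirm numerically:
  x=-4.989: |R|=0.87345 <1
  x=-4.096: |R|=0.73168 <1
  x=-3.178: |R|=0.54322 <1
  x=-2.987: |R|=0.49674 <1
  x=-6.567: |R|=1.05927 >1
  x=-6.541: |R|=1.05670 >1
  x=-6.077: |R|=1.00848 >1
Stable set (-6.0000, 0).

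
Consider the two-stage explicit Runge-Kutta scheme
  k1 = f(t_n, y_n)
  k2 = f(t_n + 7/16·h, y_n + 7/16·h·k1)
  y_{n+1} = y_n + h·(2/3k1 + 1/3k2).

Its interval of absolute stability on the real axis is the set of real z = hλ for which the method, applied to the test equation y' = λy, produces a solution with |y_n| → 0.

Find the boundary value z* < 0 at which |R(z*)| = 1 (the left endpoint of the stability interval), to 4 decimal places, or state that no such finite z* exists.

left endpoint -6.8571.

Set f=λy, z=hλ:
  k1=λy_n ⇒ h·k1=z·y_n;  k2=λ(1+7/16z)y_n ⇒ h·k2=z(1+7/16z)y_n
  y_{n+1}/y_n = 1 + 2/3z + 1/3z(1+7/16z) = 1 + z + 7/48z²
  R(z) = 1 + z + 7/48z².

Boundary: |R(x)|=1, x<0.
x=-0.59: |R|=0.4608
R=1: x+7/48x²=0 ⇒ x=−48/7=-6.8571; min R=1−1/(4·7/48)=-0.7143>−1
Confirm numerically:
  x=-6.139: |R|=0.35707 <1
  x=-3.976: |R|=0.67058 <1
  x=-3.663: |R|=0.70627 <1
  x=-3.556: |R|=0.71192 <1
  x=-7.424: |R|=1.61372 >1
  x=-7.413: |R|=1.60092 >1
  x=-7.298: |R|=1.46920 >1
Interval (-6.8571, 0).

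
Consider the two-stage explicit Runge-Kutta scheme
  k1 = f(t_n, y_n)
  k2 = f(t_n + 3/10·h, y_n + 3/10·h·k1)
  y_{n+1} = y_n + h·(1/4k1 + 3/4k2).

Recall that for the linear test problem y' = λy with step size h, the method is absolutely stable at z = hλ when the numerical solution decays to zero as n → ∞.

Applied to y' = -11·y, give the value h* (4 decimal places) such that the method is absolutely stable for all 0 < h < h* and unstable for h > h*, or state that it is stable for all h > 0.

(-4.4444,0); λ=-11 ⇒ h* = (40/9)/11 = 0.4040.

With y'=λy (z=hλ):
  k1=λy_n ⇒ h·k1=z·y_n;  k2=λ(1+3/10z)y_n ⇒ h·k2=z(1+3/10z)y_n
  y_{n+1}/y_n = 1 + 1/4z + 3/4z(1+3/10z) = 1 + z + 9/40z²
  R(z) = 1 + z + 9/40z².

Need |R(x)|<1, x<0.
x=-0.73: |R|=0.3899
R=1: x+9/40x²=0 ⇒ x=−40/9=-4.4444; min R=1−1/(4·9/40)=-0.1111>−1
Confirm numerically:
  x=-3.651: |R|=0.34821 <1
  x=-2.862: |R|=0.01902 <1
  x=-1.875: |R|=0.08398 <1
  x=-1.780: |R|=0.06711 <1
  x=-4.706: |R|=1.27695 >1
  x=-4.521: |R|=1.07787 >1
Interval (-4.4444, 0).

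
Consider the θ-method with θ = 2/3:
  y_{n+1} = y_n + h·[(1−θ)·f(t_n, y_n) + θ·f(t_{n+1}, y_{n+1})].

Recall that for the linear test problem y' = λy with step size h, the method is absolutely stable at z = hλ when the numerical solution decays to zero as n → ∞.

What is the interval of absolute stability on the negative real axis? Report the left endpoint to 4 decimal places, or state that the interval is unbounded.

interval (−∞, 0).

On y'=λy, z=hλ:
  y_{n+1} = y_n + z·[1/3·y_n + 2/3·y_{n+1}] ⇒ (1 − 2/3z)y_{n+1} = (1 + 1/3z)y_n
  R(z) = (1 + 1/3z)/(1 − 2/3z).

Solve |R(x)|<1 on ℝ⁻.
x=-0.9: |R|=0.4375
x=-2: |R|=0.1429
x=-10: |R|=0.3043
x=-100: |R|=0.4778
θ=2/3≥1/2 ⇒ |1+1/3x|<|1−2/3x| ∀x<0 ⇒ interval (−∞,0).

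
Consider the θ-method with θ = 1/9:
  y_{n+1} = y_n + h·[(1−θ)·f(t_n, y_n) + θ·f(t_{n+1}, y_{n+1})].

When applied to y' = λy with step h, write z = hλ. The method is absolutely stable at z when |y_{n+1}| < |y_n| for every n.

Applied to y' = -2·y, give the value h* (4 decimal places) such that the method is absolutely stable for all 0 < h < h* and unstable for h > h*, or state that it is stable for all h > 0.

Set f=λy, z=hλ:
  y_{n+1} = y_n + z·[8/9·y_n + 1/9·y_{n+1}] ⇒ (1 − 1/9z)y_{n+1} = (1 + 8/9z)y_n
  R(z) = (1 + 8/9z)/(1 − 1/9z).

Solve |R(x)|<1 on ℝ⁻.
x=-1.74: |R|=0.4581
R=−1: 1+8/9x = −1+1/9x ⇒ -7/9x=2 ⇒ x=2/(-7/9)=-2.5714
Confirm numerically:
  x=-2.425: |R|=0.91028 <1
  x=-2.187: |R|=0.75945 <1
  x=-2.096: |R|=0.70007 <1
  x=-2.026: |R|=0.65373 <1
  x=-2.750: |R|=1.10638 >1
  x=-2.671: |R|=1.05972 >1
  x=-2.603: |R|=1.01905 >1
Stable set (-2.5714, 0).

(-2.5714,0); λ=-2 ⇒ h* = (18/7)/2 = 1.2857.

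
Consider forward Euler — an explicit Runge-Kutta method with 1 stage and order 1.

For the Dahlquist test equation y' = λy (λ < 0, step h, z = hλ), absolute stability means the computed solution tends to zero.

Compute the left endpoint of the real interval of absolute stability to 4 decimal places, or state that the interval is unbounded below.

z* = -2.0000.

Set f=λy, z=hλ:
  order 1, 1-stage ⇒ R(z)=1+z
  (e.g. R(-0.54)=0.46000, |R|=0.46000)

Solve |R(x)|<1 on ℝ⁻.
x=-0.54: |R|=0.4600
|R(-1.53)|=0.5300 |R(-1.22)|=0.2200 |R(-0.62)|=0.3800
Bisect:
  x_lo=-2.5266 |R|=1.5266  x_hi=-0.2538 |R|=0.7462
  mid=-1.39022 |R|=0.39022 →hi
  mid=-1.95841 |R|=0.95841 →hi
  mid=-2.24251 |R|=1.24251 →lo
  mid=-2.10046 |R|=1.10046 →lo
  mid=-2.02944 |R|=1.02944 →lo
  mid=-1.99392 |R|=0.99392 →hi
  mid=-2.01168 |R|=1.01168 →lo
  mid=-2.00280 |R|=1.00280 →lo
  mid=-1.99836 |R|=0.99836 →hi
  ...
  [-2.00003,-1.99989] ⇒ x*=-2.0000
Interval (-2.0000, 0).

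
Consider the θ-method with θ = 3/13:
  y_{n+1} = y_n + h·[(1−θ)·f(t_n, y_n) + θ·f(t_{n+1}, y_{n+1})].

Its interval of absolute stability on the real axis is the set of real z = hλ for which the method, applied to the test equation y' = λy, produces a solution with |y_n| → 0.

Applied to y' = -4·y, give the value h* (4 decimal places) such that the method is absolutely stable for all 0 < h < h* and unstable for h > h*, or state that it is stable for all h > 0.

(-3.7143,0); λ=-4 ⇒ h* = (26/7)/4 = 0.9286.

Set f=λy, z=hλ:
  y_{n+1} = y_n + z·[10/13·y_n + 3/13·y_{n+1}] ⇒ (1 − 3/13z)y_{n+1} = (1 + 10/13z)y_n
  so R(z) = (1 + 10/13z)/(1 − 3/13z).

Find x<0 with |R(x)|<1.
x=-1.63: |R|=0.1845
R=−1: 1+10/13x = −1+3/13x ⇒ -7/13x=2 ⇒ x=2/(-7/13)=-3.7143
Confirm numerically:
  x=-3.323: |R|=0.88075 <1
  x=-3.047: |R|=0.78903 <1
  x=-3.021: |R|=0.78004 <1
  x=-1.695: |R|=0.21841 <1
  x=-4.161: |R|=1.12271 >1
  x=-3.990: |R|=1.07729 >1
So |R|<1 on (-3.7143, 0).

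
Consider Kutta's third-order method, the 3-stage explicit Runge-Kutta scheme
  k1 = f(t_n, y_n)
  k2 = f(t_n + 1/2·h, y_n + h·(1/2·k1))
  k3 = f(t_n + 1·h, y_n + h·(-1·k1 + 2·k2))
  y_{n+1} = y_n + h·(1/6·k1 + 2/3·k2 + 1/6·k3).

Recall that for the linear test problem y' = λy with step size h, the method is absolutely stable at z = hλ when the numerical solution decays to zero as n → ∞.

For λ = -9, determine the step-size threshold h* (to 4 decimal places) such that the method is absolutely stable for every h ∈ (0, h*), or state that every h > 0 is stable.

(-2.5127,0); λ=-9 ⇒ h* = 0.2792.

With y'=λy (z=hλ):
  order 3, 3-stage ⇒ R(z)=1+z+z^2/2+z^3/6
  (e.g. R(-1.72)=-0.08887, |R|=0.08887)

Need |R(x)|<1, x<0.
x=-1.72: |R|=0.0889
|R(-2.5)|=0.9792 |R(-1.88)|=0.2202 |R(-0.82)|=0.4243
Bisect:
  x_lo=-2.8321 |R|=1.6077  x_hi=-0.1790 |R|=0.8360
  mid=-1.50557 |R|=0.05901 →hi
  mid=-2.16884 |R|=0.51723 →hi
  mid=-2.50048 |R|=0.97994 →hi
  mid=-2.66630 |R|=1.27090 →lo
  mid=-2.58339 |R|=1.11998 →lo
  mid=-2.54193 |R|=1.04864 →lo
  mid=-2.52120 |R|=1.01396 →lo
  mid=-2.51084 |R|=0.99687 →hi
  mid=-2.51602 |R|=1.00540 →lo
  mid=-2.51343 |R|=1.00113 →lo
  ...
  [-2.51278,-2.51262] ⇒ x*=-2.5127
So |R|<1 on (-2.5127, 0).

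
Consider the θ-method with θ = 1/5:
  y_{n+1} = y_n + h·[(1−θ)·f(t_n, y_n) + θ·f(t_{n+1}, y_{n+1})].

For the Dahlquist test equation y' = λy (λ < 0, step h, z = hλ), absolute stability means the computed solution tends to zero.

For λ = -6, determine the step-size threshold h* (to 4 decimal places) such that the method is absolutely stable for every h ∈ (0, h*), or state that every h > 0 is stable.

Set f=λy, z=hλ:
  y_{n+1} = y_n + z·[4/5·y_n + 1/5·y_{n+1}] ⇒ (1 − 1/5z)y_{n+1} = (1 + 4/5z)y_n
  Hence R(z) = (1 + 4/5z)/(1 − 1/5z).

Solve |R(x)|<1 on ℝ⁻.
x=-1.67: |R|=0.2519
R=−1: 1+4/5x = −1+1/5x ⇒ -3/5x=2 ⇒ x=2/(-3/5)=-3.3333
Confirm numerically:
  x=-2.648: |R|=0.73117 <1
  x=-2.443: |R|=0.64114 <1
  x=-1.968: |R|=0.41217 <1
  x=-3.643: |R|=1.10749 >1
  x=-3.524: |R|=1.06710 >1
Stable set (-3.3333, 0).

(-3.3333,0); λ=-6 ⇒ h* = (10/3)/6 = 0.5556.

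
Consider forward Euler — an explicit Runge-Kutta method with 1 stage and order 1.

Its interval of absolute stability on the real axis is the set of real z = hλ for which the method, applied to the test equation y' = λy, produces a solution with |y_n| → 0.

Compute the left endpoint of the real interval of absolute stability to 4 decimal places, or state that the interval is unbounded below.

z* = -2.0000.

Test eqn y'=λy, z=hλ:
  order 1, 1-stage ⇒ R(z)=1+z
  (e.g. R(-0.67)=0.33000, |R|=0.33000)

Find x<0 with |R(x)|<1.
x=-0.67: |R|=0.3300
|R(-1.78)|=0.7800 |R(-0.83)|=0.1700 |R(-0.68)|=0.3200
Bisect:
  x_lo=-2.4351 |R|=1.4351  x_hi=-0.2512 |R|=0.7488
  mid=-1.34316 |R|=0.34316 →hi
  mid=-1.88912 |R|=0.88912 →hi
  mid=-2.16210 |R|=1.16210 →lo
  mid=-2.02561 |R|=1.02561 →lo
  mid=-1.95737 |R|=0.95737 →hi
  mid=-1.99149 |R|=0.99149 →hi
  mid=-2.00855 |R|=1.00855 →lo
  mid=-2.00002 |R|=1.00002 →lo
  mid=-1.99575 |R|=0.99575 →hi
  ...
  [-2.00002,-1.99989] ⇒ x*=-2.0000
So |R|<1 on (-2.0000, 0).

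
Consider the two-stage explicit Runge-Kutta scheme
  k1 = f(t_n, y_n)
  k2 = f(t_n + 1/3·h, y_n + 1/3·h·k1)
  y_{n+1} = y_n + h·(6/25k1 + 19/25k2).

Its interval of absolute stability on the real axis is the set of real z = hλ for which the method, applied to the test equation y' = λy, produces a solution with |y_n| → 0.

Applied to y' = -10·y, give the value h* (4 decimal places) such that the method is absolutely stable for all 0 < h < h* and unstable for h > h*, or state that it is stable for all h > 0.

Set f=λy, z=hλ:
  k1=λy_n ⇒ h·k1=z·y_n;  k2=λ(1+1/3z)y_n ⇒ h·k2=z(1+1/3z)y_n
  y_{n+1}/y_n = 1 + 6/25z + 19/25z(1+1/3z) = 1 + z + 19/75z²
  Hence R(z) = 1 + z + 19/75z².

Find x<0 with |R(x)|<1.
x=-0.86: |R|=0.3274
R=1: x+19/75x²=0 ⇒ x=−75/19=-3.9474; min R=1−1/(4·19/75)=0.0132>−1
Confirm numerically:
  x=-3.924: |R|=0.97677 <1
  x=-2.611: |R|=0.11605 <1
  x=-2.242: |R|=0.03140 <1
  x=-2.080: |R|=0.01602 <1
  x=-4.269: |R|=1.34784 >1
  x=-4.152: |R|=1.21524 >1
  x=-4.063: |R|=1.11902 >1
Interval (-3.9474, 0).

(-3.9474,0); λ=-10 ⇒ h* = (75/19)/10 = 0.3947.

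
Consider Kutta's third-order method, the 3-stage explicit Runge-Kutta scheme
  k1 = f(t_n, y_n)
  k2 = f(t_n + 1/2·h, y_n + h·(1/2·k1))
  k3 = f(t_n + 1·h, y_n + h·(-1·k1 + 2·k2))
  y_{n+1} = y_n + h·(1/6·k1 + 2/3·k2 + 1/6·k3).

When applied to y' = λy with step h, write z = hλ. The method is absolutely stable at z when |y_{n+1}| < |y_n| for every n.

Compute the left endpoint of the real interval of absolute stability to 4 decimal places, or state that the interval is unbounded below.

left endpoint -2.5127.

On y'=λy, z=hλ:
  order 3, 3-stage ⇒ R(z)=1+z+z^2/2+z^3/6
  (e.g. R(-1.59)=0.00410, |R|=0.00410)

Boundary: |R(x)|=1, x<0.
x=-1.59: |R|=0.0041
|R(-2.25)|=0.6172 |R(-1.88)|=0.2202 |R(-0.81)|=0.4295
Bisect:
  x_lo=-3.3957 |R|=3.1562  x_hi=-0.2856 |R|=0.7513
  mid=-1.84067 |R|=0.18602 →hi
  mid=-2.61820 |R|=1.18199 →lo
  mid=-2.22943 |R|=0.59110 →hi
  mid=-2.42382 |R|=0.85965 →hi
  mid=-2.52101 |R|=1.01364 →lo
  mid=-2.47241 |R|=0.93490 →hi
  mid=-2.49671 |R|=0.97383 →hi
  ...
  [-2.51284,-2.51265] ⇒ x*=-2.5127
Interval (-2.5127, 0).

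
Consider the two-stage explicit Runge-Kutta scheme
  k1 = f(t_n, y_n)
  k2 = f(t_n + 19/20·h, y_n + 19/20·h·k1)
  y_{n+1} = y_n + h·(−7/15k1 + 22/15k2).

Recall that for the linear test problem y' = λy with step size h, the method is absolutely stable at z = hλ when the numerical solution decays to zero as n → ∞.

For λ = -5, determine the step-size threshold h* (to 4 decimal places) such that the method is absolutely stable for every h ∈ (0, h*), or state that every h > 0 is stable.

(-0.7177,0); λ=-5 ⇒ h* = (150/209)/5 = 0.1435.

With y'=λy (z=hλ):
  k1=λy_n ⇒ h·k1=z·y_n;  k2=λ(1+19/20z)y_n ⇒ h·k2=z(1+19/20z)y_n
  y_{n+1}/y_n = 1 − 7/15z + 22/15z(1+19/20z) = 1 + z + 209/150z²
  Hence R(z) = 1 + z + 209/150z².

Find x<0 with |R(x)|<1.
x=-1.24: |R|=1.9024
R=1: x+209/150x²=0 ⇒ x=−150/209=-0.7177; min R=1−1/(4·209/150)=0.8206>−1
Confirm numerically:
  x=-0.678: |R|=0.96249 <1
  x=-0.552: |R|=0.87255 <1
  x=-0.323: |R|=0.82237 <1
  x=-0.290: |R|=0.82718 <1
  x=-1.145: |R|=1.68169 >1
  x=-0.868: |R|=1.18177 >1
  x=-0.866: |R|=1.17894 >1
Stable set (-0.7177, 0).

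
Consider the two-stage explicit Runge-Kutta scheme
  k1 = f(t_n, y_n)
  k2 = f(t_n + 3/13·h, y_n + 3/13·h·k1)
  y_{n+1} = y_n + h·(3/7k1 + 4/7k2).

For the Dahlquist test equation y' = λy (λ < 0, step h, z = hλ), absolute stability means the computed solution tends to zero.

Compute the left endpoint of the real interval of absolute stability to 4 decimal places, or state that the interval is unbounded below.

With y'=λy (z=hλ):
  k1=λy_n ⇒ h·k1=z·y_n;  k2=λ(1+3/13z)y_n ⇒ h·k2=z(1+3/13z)y_n
  y_{n+1}/y_n = 1 + 3/7z + 4/7z(1+3/13z) = 1 + z + 12/91z²
  Hence R(z) = 1 + z + 12/91z².

Solve |R(x)|<1 on ℝ⁻.
x=-1.53: |R|=0.2213
R=1: x+12/91x²=0 ⇒ x=−91/12=-7.5833; min R=1−1/(4·12/91)=-0.8958>−1
Confirm numerically:
  x=-7.140: |R|=0.58258 <1
  x=-7.031: |R|=0.48790 <1
  x=-6.296: |R|=0.06880 <1
  x=-5.580: |R|=0.47410 <1
  x=-7.956: |R|=1.39098 >1
  x=-7.779: |R|=1.20072 >1
So |R|<1 on (-7.5833, 0).

left endpoint -7.5833.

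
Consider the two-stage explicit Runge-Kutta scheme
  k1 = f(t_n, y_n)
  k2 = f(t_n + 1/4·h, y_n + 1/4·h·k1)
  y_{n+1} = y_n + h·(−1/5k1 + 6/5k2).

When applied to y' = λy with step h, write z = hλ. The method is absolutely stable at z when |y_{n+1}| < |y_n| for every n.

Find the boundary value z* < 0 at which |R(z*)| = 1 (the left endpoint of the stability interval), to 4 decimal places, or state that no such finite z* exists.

left endpoint -3.3333.

With y'=λy (z=hλ):
  k1=λy_n ⇒ h·k1=z·y_n;  k2=λ(1+1/4z)y_n ⇒ h·k2=z(1+1/4z)y_n
  y_{n+1}/y_n = 1 − 1/5z + 6/5z(1+1/4z) = 1 + z + 3/10z²
  Hence R(z) = 1 + z + 3/10z².

Boundary: |R(x)|=1, x<0.
x=-0.42: |R|=0.6329
R=1: x+3/10x²=0 ⇒ x=−10/3=-3.3333; min R=1−1/(4·3/10)=0.1667>−1
Confirm numerically:
  x=-3.265: |R|=0.93307 <1
  x=-1.645: |R|=0.16681 <1
  x=-1.513: |R|=0.17375 <1
  x=-3.725: |R|=1.43769 >1
  x=-3.605: |R|=1.29381 >1
Interval (-3.3333, 0).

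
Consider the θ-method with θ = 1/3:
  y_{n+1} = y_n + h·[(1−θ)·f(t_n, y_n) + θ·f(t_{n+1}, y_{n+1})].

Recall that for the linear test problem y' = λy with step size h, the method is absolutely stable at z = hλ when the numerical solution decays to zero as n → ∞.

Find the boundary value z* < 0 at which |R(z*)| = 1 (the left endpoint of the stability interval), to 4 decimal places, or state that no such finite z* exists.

With y'=λy (z=hλ):
  y_{n+1} = y_n + z·[2/3·y_n + 1/3·y_{n+1}] ⇒ (1 − 1/3z)y_{n+1} = (1 + 2/3z)y_n
  ⇒ R(z) = (1 + 2/3z)/(1 − 1/3z).

Boundary: |R(x)|=1, x<0.
x=-0.56: |R|=0.5281
R=−1: 1+2/3x = −1+1/3x ⇒ -1/3x=2 ⇒ x=2/(-1/3)=-6.0000
Confirm numerically:
  x=-5.966: |R|=0.99621 <1
  x=-4.027: |R|=0.71923 <1
  x=-3.477: |R|=0.61047 <1
  x=-6.278: |R|=1.02996 >1
  x=-6.130: |R|=1.01424 >1
Interval (-6.0000, 0).

z* = -6.0000.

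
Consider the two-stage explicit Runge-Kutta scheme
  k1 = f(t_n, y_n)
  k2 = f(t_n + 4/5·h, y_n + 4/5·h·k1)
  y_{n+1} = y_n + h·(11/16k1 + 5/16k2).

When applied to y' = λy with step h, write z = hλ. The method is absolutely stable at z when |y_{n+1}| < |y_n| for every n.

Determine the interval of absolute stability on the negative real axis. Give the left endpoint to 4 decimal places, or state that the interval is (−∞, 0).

On y'=λy, z=hλ:
  k1=λy_n ⇒ h·k1=z·y_n;  k2=λ(1+4/5z)y_n ⇒ h·k2=z(1+4/5z)y_n
  y_{n+1}/y_n = 1 + 11/16z + 5/16z(1+4/5z) = 1 + z + 1/4z²
  R(z) = 1 + z + 1/4z².

Solve |R(x)|<1 on ℝ⁻.
x=-0.54: |R|=0.5329
R=1: x+1/4x²=0 ⇒ x=−4=-4.0000; min R=1−1/(4·1/4)=0.0000>−1
Confirm numerically:
  x=-3.334: |R|=0.44489 <1
  x=-2.533: |R|=0.07102 <1
  x=-2.091: |R|=0.00207 <1
  x=-4.549: |R|=1.62435 >1
  x=-4.475: |R|=1.53141 >1
  x=-4.024: |R|=1.02414 >1
Stable set (-4.0000, 0).

(-4.0000, 0).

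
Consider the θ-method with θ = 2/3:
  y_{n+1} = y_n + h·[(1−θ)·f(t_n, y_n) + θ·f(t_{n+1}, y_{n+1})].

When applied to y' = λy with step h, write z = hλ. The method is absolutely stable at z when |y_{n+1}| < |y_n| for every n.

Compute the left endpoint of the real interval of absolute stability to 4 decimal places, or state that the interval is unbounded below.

(−∞, 0) — no finite endpoint.

With y'=λy (z=hλ):
  y_{n+1} = y_n + z·[1/3·y_n + 2/3·y_{n+1}] ⇒ (1 − 2/3z)y_{n+1} = (1 + 1/3z)y_n
  Hence R(z) = (1 + 1/3z)/(1 − 2/3z).

Boundary: |R(x)|=1, x<0.
x=-1.21: |R|=0.3303
x=-2: |R|=0.1429
x=-10: |R|=0.3043
x=-100: |R|=0.4778
θ=2/3≥1/2 ⇒ |1+1/3x|<|1−2/3x| ∀x<0 ⇒ unbounded interval.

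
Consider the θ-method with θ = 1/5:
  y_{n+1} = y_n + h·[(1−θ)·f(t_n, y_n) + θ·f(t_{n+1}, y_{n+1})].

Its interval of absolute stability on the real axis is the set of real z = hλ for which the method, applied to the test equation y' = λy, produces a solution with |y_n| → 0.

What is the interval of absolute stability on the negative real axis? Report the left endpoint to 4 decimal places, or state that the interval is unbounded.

(-3.3333, 0).

On y'=λy, z=hλ:
  y_{n+1} = y_n + z·[4/5·y_n + 1/5·y_{n+1}] ⇒ (1 − 1/5z)y_{n+1} = (1 + 4/5z)y_n
  ⇒ R(z) = (1 + 4/5z)/(1 − 1/5z).

Need |R(x)|<1, x<0.
x=-1.16: |R|=0.0584
R=−1: 1+4/5x = −1+1/5x ⇒ -3/5x=2 ⇒ x=2/(-3/5)=-3.3333
Confirm numerically:
  x=-3.254: |R|=0.97117 <1
  x=-3.146: |R|=0.93101 <1
  x=-1.860: |R|=0.35569 <1
  x=-3.782: |R|=1.15327 >1
  x=-3.649: |R|=1.10949 >1
  x=-3.545: |R|=1.07431 >1
Stable set (-3.3333, 0).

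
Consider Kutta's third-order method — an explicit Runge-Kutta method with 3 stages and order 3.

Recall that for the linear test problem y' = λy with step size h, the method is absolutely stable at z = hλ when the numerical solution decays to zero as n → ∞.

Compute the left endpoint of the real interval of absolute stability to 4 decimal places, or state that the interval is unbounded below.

Test eqn y'=λy, z=hλ:
  order 3, 3-stage ⇒ R(z)=1+z+z^2/2+z^3/6
  (e.g. R(-1.59)=0.00410, |R|=0.00410)

Solve |R(x)|<1 on ℝ⁻.
x=-1.59: |R|=0.0041
|R(-1.03)|=0.3183 |R(-0.81)|=0.4295 |R(-0.7)|=0.4878
Bisect:
  x_lo=-2.8817 |R|=1.7179  x_hi=-0.2011 |R|=0.8177
  mid=-1.54141 |R|=0.03618 →hi
  mid=-2.21154 |R|=0.56883 →hi
  mid=-2.54661 |R|=1.05656 →lo
  mid=-2.37908 |R|=0.79334 →hi
  mid=-2.46284 |R|=0.91982 →hi
  mid=-2.50473 |R|=0.98687 →hi
  mid=-2.52567 |R|=1.02138 →lo
  mid=-2.51520 |R|=1.00404 →lo
  mid=-2.50996 |R|=0.99543 →hi
  ...
  [-2.51291,-2.51274] ⇒ x*=-2.5127
Interval (-2.5127, 0).

z* = -2.5127.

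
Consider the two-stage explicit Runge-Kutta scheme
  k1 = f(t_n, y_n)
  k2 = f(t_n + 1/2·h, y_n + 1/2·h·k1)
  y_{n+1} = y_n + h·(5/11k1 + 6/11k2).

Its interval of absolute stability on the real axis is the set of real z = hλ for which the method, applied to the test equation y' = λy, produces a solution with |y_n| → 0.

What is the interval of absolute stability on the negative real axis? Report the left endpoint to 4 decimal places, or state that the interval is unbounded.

(-3.6667, 0).

Test eqn y'=λy, z=hλ:
  k1=λy_n ⇒ h·k1=z·y_n;  k2=λ(1+1/2z)y_n ⇒ h·k2=z(1+1/2z)y_n
  y_{n+1}/y_n = 1 + 5/11z + 6/11z(1+1/2z) = 1 + z + 3/11z²
  R(z) = 1 + z + 3/11z².

Solve |R(x)|<1 on ℝ⁻.
x=-0.39: |R|=0.6515
R=1: x+3/11x²=0 ⇒ x=−11/3=-3.6667; min R=1−1/(4·3/11)=0.0833>−1
Confirm numerically:
  x=-3.233: |R|=0.61762 <1
  x=-2.904: |R|=0.39597 <1
  x=-2.512: |R|=0.20895 <1
  x=-2.471: |R|=0.19423 <1
  x=-3.904: |R|=1.25270 >1
  x=-3.794: |R|=1.13176 >1
So |R|<1 on (-3.6667, 0).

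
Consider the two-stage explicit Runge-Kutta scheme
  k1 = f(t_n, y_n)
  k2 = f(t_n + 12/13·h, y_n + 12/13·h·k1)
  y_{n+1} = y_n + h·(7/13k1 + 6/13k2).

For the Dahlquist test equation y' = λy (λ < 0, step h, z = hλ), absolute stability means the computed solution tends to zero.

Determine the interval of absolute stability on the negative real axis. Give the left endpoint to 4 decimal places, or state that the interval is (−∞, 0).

On y'=λy, z=hλ:
  k1=λy_n ⇒ h·k1=z·y_n;  k2=λ(1+12/13z)y_n ⇒ h·k2=z(1+12/13z)y_n
  y_{n+1}/y_n = 1 + 7/13z + 6/13z(1+12/13z) = 1 + z + 72/169z²
  Hence R(z) = 1 + z + 72/169z².

Boundary: |R(x)|=1, x<0.
x=-0.62: |R|=0.5438
R=1: x+72/169x²=0 ⇒ x=−169/72=-2.3472; min R=1−1/(4·72/169)=0.4132>−1
Confirm numerically:
  x=-1.988: |R|=0.69575 <1
  x=-1.697: |R|=0.52990 <1
  x=-1.135: |R|=0.41383 <1
  x=-1.030: |R|=0.42198 <1
  x=-2.783: |R|=1.51668 >1
  x=-2.760: |R|=1.48537 >1
  x=-2.538: |R|=1.20628 >1
So |R|<1 on (-2.3472, 0).

z∈(-2.3472,0).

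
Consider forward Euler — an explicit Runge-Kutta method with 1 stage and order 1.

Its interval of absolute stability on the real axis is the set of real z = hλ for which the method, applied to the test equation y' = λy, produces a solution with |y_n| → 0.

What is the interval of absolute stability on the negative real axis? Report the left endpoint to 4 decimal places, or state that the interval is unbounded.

Set f=λy, z=hλ:
  order 1, 1-stage ⇒ R(z)=1+z
  (e.g. R(-1.36)=-0.36000, |R|=0.36000)

Need |R(x)|<1, x<0.
x=-1.36: |R|=0.3600
|R(-2.14)|=1.1400 |R(-1.56)|=0.5600 |R(-1.21)|=0.2100
Bisect:
  x_lo=-2.4918 |R|=1.4918  x_hi=-0.2756 |R|=0.7244
  mid=-1.38368 |R|=0.38368 →hi
  mid=-1.93773 |R|=0.93773 →hi
  mid=-2.21476 |R|=1.21476 →lo
  mid=-2.07624 |R|=1.07624 →lo
  mid=-2.00699 |R|=1.00699 →lo
  mid=-1.97236 |R|=0.97236 →hi
  mid=-1.98967 |R|=0.98967 →hi
  mid=-1.99833 |R|=0.99833 →hi
  mid=-2.00266 |R|=1.00266 →lo
  ...
  [-2.00009,-1.99995] ⇒ x*=-2.0000
Stable set (-2.0000, 0).

(-2.0000, 0).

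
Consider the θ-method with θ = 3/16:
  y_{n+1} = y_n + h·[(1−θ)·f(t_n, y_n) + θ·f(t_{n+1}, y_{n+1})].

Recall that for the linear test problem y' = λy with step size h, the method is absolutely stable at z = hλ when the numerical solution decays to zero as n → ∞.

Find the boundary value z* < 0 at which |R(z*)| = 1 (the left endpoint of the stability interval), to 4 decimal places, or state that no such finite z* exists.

z* = -3.2000.

Test eqn y'=λy, z=hλ:
  y_{n+1} = y_n + z·[13/16·y_n + 3/16·y_{n+1}] ⇒ (1 − 3/16z)y_{n+1} = (1 + 13/16z)y_n
  R(z) = (1 + 13/16z)/(1 − 3/16z).

Boundary: |R(x)|=1, x<0.
x=-0.31: |R|=0.7070
R=−1: 1+13/16x = −1+3/16x ⇒ -5/8x=2 ⇒ x=2/(-5/8)=-3.2000
Confirm numerically:
  x=-2.714: |R|=0.79869 <1
  x=-2.409: |R|=0.65945 <1
  x=-2.363: |R|=0.63749 <1
  x=-1.547: |R|=0.19917 <1
  x=-3.748: |R|=1.20115 >1
  x=-3.663: |R|=1.17155 >1
Interval (-3.2000, 0).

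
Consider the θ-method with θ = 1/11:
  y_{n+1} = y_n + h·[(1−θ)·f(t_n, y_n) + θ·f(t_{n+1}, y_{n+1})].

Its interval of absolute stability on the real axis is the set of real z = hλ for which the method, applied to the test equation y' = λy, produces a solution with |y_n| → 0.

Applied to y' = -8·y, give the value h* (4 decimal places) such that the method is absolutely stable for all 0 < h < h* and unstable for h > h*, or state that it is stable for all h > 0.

On y'=λy, z=hλ:
  y_{n+1} = y_n + z·[10/11·y_n + 1/11·y_{n+1}] ⇒ (1 − 1/11z)y_{n+1} = (1 + 10/11z)y_n
  so R(z) = (1 + 10/11z)/(1 − 1/11z).

Boundary: |R(x)|=1, x<0.
x=-0.77: |R|=0.2804
R=−1: 1+10/11x = −1+1/11x ⇒ -9/11x=2 ⇒ x=2/(-9/11)=-2.4444
Confirm numerically:
  x=-1.770: |R|=0.52467 <1
  x=-1.720: |R|=0.48742 <1
  x=-1.606: |R|=0.40140 <1
  x=-2.862: |R|=1.27110 >1
  x=-2.491: |R|=1.03106 >1
So |R|<1 on (-2.4444, 0).

(-2.4444,0); λ=-8 ⇒ h* = (22/9)/8 = 0.3056.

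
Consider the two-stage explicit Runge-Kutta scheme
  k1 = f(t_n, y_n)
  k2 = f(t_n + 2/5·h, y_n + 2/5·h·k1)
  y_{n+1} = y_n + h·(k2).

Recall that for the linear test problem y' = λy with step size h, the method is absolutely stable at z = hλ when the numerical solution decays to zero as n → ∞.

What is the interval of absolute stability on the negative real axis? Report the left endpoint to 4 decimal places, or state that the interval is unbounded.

z∈(-2.5000,0).

Test eqn y'=λy, z=hλ:
  k1=λy_n ⇒ h·k1=z·y_n;  k2=λ(1+2/5z)y_n ⇒ h·k2=z(1+2/5z)y_n
  y_{n+1}/y_n = 1 + z(1+2/5z) = 1 + z + 2/5z²
  ⇒ R(z) = 1 + z + 2/5z².

Find x<0 with |R(x)|<1.
x=-1.41: |R|=0.3852
R=1: x+2/5x²=0 ⇒ x=−5/2=-2.5000; min R=1−1/(4·2/5)=0.3750>−1
Confirm numerically:
  x=-2.469: |R|=0.96938 <1
  x=-2.342: |R|=0.85199 <1
  x=-2.234: |R|=0.76230 <1
  x=-3.038: |R|=1.65378 >1
  x=-2.822: |R|=1.36347 >1
Interval (-2.5000, 0).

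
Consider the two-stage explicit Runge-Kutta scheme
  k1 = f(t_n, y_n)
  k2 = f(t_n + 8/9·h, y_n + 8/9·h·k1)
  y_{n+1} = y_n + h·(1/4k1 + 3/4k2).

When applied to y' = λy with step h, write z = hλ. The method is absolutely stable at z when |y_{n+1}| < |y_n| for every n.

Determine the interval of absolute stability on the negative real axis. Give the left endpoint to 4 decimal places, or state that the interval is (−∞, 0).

On y'=λy, z=hλ:
  k1=λy_n ⇒ h·k1=z·y_n;  k2=λ(1+8/9z)y_n ⇒ h·k2=z(1+8/9z)y_n
  y_{n+1}/y_n = 1 + 1/4z + 3/4z(1+8/9z) = 1 + z + 2/3z²
  Hence R(z) = 1 + z + 2/3z².

Solve |R(x)|<1 on ℝ⁻.
x=-0.99: |R|=0.6634
R=1: x+2/3x²=0 ⇒ x=−3/2=-1.5000; min R=1−1/(4·2/3)=0.6250>−1
Confirm numerically:
  x=-1.422: |R|=0.92606 <1
  x=-0.642: |R|=0.63278 <1
  x=-0.604: |R|=0.63921 <1
  x=-1.944: |R|=1.57542 >1
  x=-1.848: |R|=1.42874 >1
  x=-1.758: |R|=1.30238 >1
Interval (-1.5000, 0).

z∈(-1.5000,0).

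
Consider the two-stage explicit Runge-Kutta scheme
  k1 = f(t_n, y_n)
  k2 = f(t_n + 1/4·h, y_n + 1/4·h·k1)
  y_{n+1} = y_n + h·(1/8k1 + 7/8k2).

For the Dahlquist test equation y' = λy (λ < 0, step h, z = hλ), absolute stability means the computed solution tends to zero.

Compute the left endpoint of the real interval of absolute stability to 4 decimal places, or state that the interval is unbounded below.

z* = -4.5714.

Set f=λy, z=hλ:
  k1=λy_n ⇒ h·k1=z·y_n;  k2=λ(1+1/4z)y_n ⇒ h·k2=z(1+1/4z)y_n
  y_{n+1}/y_n = 1 + 1/8z + 7/8z(1+1/4z) = 1 + z + 7/32z²
  R(z) = 1 + z + 7/32z².

Find x<0 with |R(x)|<1.
x=-0.66: |R|=0.4353
R=1: x+7/32x²=0 ⇒ x=−32/7=-4.5714; min R=1−1/(4·7/32)=-0.1429>−1
Confirm numerically:
  x=-3.603: |R|=0.23673 <1
  x=-2.883: |R|=0.06482 <1
  x=-2.840: |R|=0.07565 <1
  x=-2.654: |R|=0.11319 <1
  x=-5.079: |R|=1.56393 >1
  x=-4.910: |R|=1.36365 >1
So |R|<1 on (-4.5714, 0).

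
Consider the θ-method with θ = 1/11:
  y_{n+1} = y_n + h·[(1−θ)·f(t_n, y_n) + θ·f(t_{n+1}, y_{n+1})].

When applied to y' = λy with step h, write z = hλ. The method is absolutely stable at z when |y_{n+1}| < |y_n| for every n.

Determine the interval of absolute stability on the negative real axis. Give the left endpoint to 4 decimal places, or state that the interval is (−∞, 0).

On y'=λy, z=hλ:
  y_{n+1} = y_n + z·[10/11·y_n + 1/11·y_{n+1}] ⇒ (1 − 1/11z)y_{n+1} = (1 + 10/11z)y_n
  so R(z) = (1 + 10/11z)/(1 − 1/11z).

Solve |R(x)|<1 on ℝ⁻.
x=-0.55: |R|=0.4762
R=−1: 1+10/11x = −1+1/11x ⇒ -9/11x=2 ⇒ x=2/(-9/11)=-2.4444
Confirm numerically:
  x=-2.100: |R|=0.76336 <1
  x=-1.571: |R|=0.37467 <1
  x=-1.140: |R|=0.03295 <1
  x=-2.943: |R|=1.32181 >1
  x=-2.775: |R|=1.21597 >1
  x=-2.634: |R|=1.12513 >1
Interval (-2.4444, 0).

(-2.4444, 0).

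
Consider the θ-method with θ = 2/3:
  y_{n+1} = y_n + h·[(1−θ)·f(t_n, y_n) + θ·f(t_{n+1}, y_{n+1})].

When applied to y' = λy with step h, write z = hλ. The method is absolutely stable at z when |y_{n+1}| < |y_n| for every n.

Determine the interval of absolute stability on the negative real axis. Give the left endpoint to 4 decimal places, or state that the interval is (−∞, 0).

unbounded; (−∞, 0).

Set f=λy, z=hλ:
  y_{n+1} = y_n + z·[1/3·y_n + 2/3·y_{n+1}] ⇒ (1 − 2/3z)y_{n+1} = (1 + 1/3z)y_n
  R(z) = (1 + 1/3z)/(1 − 2/3z).

Need |R(x)|<1, x<0.
x=-1.01: |R|=0.3964
x=-2: |R|=0.1429
x=-10: |R|=0.3043
x=-100: |R|=0.4778
θ=2/3≥1/2 ⇒ |1+1/3x|<|1−2/3x| ∀x<0 ⇒ unbounded interval.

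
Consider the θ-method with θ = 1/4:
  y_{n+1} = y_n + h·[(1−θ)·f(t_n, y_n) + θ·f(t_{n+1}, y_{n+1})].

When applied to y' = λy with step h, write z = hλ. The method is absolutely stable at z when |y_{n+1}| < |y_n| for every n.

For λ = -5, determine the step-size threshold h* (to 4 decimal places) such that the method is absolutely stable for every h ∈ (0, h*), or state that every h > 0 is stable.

(-4.0000,0); λ=-5 ⇒ h* = (4)/5 = 0.8000.

Set f=λy, z=hλ:
  y_{n+1} = y_n + z·[3/4·y_n + 1/4·y_{n+1}] ⇒ (1 − 1/4z)y_{n+1} = (1 + 3/4z)y_n
  ⇒ R(z) = (1 + 3/4z)/(1 − 1/4z).

Find x<0 with |R(x)|<1.
x=-0.56: |R|=0.5088
R=−1: 1+3/4x = −1+1/4x ⇒ -1/2x=2 ⇒ x=2/(-1/2)=-4.0000
Confirm numerically:
  x=-3.941: |R|=0.98514 <1
  x=-3.769: |R|=0.94053 <1
  x=-2.947: |R|=0.69685 <1
  x=-4.447: |R|=1.10584 >1
  x=-4.350: |R|=1.08383 >1
  x=-4.205: |R|=1.04997 >1
Stable set (-4.0000, 0).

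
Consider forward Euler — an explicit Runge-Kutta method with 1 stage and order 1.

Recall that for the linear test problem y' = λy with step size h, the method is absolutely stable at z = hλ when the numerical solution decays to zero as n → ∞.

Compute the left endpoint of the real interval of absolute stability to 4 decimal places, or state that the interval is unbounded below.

With y'=λy (z=hλ):
  order 1, 1-stage ⇒ R(z)=1+z
  (e.g. R(-1.64)=-0.64000, |R|=0.64000)

Boundary: |R(x)|=1, x<0.
x=-1.64: |R|=0.6400
|R(-1.63)|=0.6300 |R(-1.43)|=0.4300 |R(-0.56)|=0.4400
Bisect:
  x_lo=-2.4228 |R|=1.4228  x_hi=-0.3789 |R|=0.6211
  mid=-1.40084 |R|=0.40084 →hi
  mid=-1.91179 |R|=0.91179 →hi
  mid=-2.16727 |R|=1.16727 →lo
  mid=-2.03953 |R|=1.03953 →lo
  mid=-1.97566 |R|=0.97566 →hi
  mid=-2.00760 |R|=1.00760 →lo
  mid=-1.99163 |R|=0.99163 →hi
  mid=-1.99962 |R|=0.99962 →hi
  mid=-2.00361 |R|=1.00361 →lo
  mid=-2.00161 |R|=1.00161 →lo
  ...
  [-2.00011,-1.99999] ⇒ x*=-2.0000
Stable set (-2.0000, 0).

left endpoint -2.0000.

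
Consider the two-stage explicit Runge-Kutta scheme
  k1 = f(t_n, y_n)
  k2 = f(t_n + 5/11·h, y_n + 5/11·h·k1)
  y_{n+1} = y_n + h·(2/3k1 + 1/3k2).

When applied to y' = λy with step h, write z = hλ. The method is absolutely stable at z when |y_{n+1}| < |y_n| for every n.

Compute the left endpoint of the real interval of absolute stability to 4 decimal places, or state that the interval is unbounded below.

On y'=λy, z=hλ:
  k1=λy_n ⇒ h·k1=z·y_n;  k2=λ(1+5/11z)y_n ⇒ h·k2=z(1+5/11z)y_n
  y_{n+1}/y_n = 1 + 2/3z + 1/3z(1+5/11z) = 1 + z + 5/33z²
  Hence R(z) = 1 + z + 5/33z².

Solve |R(x)|<1 on ℝ⁻.
x=-0.63: |R|=0.4301
R=1: x+5/33x²=0 ⇒ x=−33/5=-6.6000; min R=1−1/(4·5/33)=-0.6500>−1
Confirm numerically:
  x=-5.605: |R|=0.15500 <1
  x=-5.193: |R|=0.10705 <1
  x=-4.793: |R|=0.31227 <1
  x=-3.713: |R|=0.62416 <1
  x=-6.963: |R|=1.38296 >1
  x=-6.838: |R|=1.24658 >1
  x=-6.639: |R|=1.03923 >1
Stable set (-6.6000, 0).

left endpoint -6.6000.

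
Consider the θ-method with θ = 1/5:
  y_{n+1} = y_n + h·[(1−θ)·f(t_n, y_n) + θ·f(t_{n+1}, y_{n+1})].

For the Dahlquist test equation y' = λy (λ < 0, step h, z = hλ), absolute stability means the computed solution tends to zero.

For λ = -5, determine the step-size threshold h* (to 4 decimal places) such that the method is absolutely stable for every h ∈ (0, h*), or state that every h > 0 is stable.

Set f=λy, z=hλ:
  y_{n+1} = y_n + z·[4/5·y_n + 1/5·y_{n+1}] ⇒ (1 − 1/5z)y_{n+1} = (1 + 4/5z)y_n
  R(z) = (1 + 4/5z)/(1 − 1/5z).

Boundary: |R(x)|=1, x<0.
x=-1.05: |R|=0.1322
R=−1: 1+4/5x = −1+1/5x ⇒ -3/5x=2 ⇒ x=2/(-3/5)=-3.3333
Confirm numerically:
  x=-3.131: |R|=0.92535 <1
  x=-2.558: |R|=0.69225 <1
  x=-2.448: |R|=0.64339 <1
  x=-1.392: |R|=0.08886 <1
  x=-3.895: |R|=1.18943 >1
  x=-3.542: |R|=1.07328 >1
  x=-3.370: |R|=1.01314 >1
Stable set (-3.3333, 0).

(-3.3333,0); λ=-5 ⇒ h* = (10/3)/5 = 0.6667.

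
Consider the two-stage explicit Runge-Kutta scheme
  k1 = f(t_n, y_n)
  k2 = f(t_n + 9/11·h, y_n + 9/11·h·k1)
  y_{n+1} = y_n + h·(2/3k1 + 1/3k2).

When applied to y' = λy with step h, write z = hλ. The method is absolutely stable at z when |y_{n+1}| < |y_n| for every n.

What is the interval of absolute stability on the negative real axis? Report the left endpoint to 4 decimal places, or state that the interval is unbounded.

(-3.6667, 0).

Set f=λy, z=hλ:
  k1=λy_n ⇒ h·k1=z·y_n;  k2=λ(1+9/11z)y_n ⇒ h·k2=z(1+9/11z)y_n
  y_{n+1}/y_n = 1 + 2/3z + 1/3z(1+9/11z) = 1 + z + 3/11z²
  R(z) = 1 + z + 3/11z².

Find x<0 with |R(x)|<1.
x=-1.55: |R|=0.1052
R=1: x+3/11x²=0 ⇒ x=−11/3=-3.6667; min R=1−1/(4·3/11)=0.0833>−1
Confirm numerically:
  x=-2.358: |R|=0.15841 <1
  x=-2.290: |R|=0.14021 <1
  x=-1.574: |R|=0.10168 <1
  x=-4.193: |R|=1.60189 >1
  x=-4.175: |R|=1.57881 >1
So |R|<1 on (-3.6667, 0).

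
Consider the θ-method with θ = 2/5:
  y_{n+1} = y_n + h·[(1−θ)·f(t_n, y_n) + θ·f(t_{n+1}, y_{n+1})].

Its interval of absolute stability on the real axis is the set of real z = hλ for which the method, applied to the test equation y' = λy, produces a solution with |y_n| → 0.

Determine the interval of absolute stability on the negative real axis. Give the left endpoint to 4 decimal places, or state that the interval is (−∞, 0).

z∈(-10.0000,0).

On y'=λy, z=hλ:
  y_{n+1} = y_n + z·[3/5·y_n + 2/5·y_{n+1}] ⇒ (1 − 2/5z)y_{n+1} = (1 + 3/5z)y_n
  R(z) = (1 + 3/5z)/(1 − 2/5z).

Boundary: |R(x)|=1, x<0.
x=-1.58: |R|=0.0319
R=−1: 1+3/5x = −1+2/5x ⇒ -1/5x=2 ⇒ x=2/(-1/5)=-10.0000
Confirm numerically:
  x=-8.531: |R|=0.93341 <1
  x=-8.276: |R|=0.92001 <1
  x=-6.402: |R|=0.79791 <1
  x=-5.069: |R|=0.67426 <1
  x=-10.542: |R|=1.02078 >1
  x=-10.370: |R|=1.01437 >1
  x=-10.122: |R|=1.00483 >1
Stable set (-10.0000, 0).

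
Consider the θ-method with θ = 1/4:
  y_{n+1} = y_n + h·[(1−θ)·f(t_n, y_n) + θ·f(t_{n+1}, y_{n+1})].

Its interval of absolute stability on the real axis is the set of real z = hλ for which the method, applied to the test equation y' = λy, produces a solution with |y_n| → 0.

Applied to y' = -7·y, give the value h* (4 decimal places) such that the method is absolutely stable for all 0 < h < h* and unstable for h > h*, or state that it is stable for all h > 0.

(-4.0000,0); λ=-7 ⇒ h* = (4)/7 = 0.5714.

With y'=λy (z=hλ):
  y_{n+1} = y_n + z·[3/4·y_n + 1/4·y_{n+1}] ⇒ (1 − 1/4z)y_{n+1} = (1 + 3/4z)y_n
  ⇒ R(z) = (1 + 3/4z)/(1 − 1/4z).

Need |R(x)|<1, x<0.
x=-0.83: |R|=0.3126
R=−1: 1+3/4x = −1+1/4x ⇒ -1/2x=2 ⇒ x=2/(-1/2)=-4.0000
Confirm numerically:
  x=-3.646: |R|=0.90740 <1
  x=-3.610: |R|=0.89750 <1
  x=-2.079: |R|=0.36799 <1
  x=-4.555: |R|=1.12975 >1
  x=-4.525: |R|=1.12317 >1
  x=-4.076: |R|=1.01882 >1
Stable set (-4.0000, 0).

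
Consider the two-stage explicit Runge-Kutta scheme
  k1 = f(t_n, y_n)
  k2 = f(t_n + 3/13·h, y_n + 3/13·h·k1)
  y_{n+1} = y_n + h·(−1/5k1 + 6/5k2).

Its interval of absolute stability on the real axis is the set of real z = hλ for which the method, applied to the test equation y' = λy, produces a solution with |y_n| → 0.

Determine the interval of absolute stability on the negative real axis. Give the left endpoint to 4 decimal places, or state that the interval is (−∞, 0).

(-3.6111, 0).

Test eqn y'=λy, z=hλ:
  k1=λy_n ⇒ h·k1=z·y_n;  k2=λ(1+3/13z)y_n ⇒ h·k2=z(1+3/13z)y_n
  y_{n+1}/y_n = 1 − 1/5z + 6/5z(1+3/13z) = 1 + z + 18/65z²
  ⇒ R(z) = 1 + z + 18/65z².

Need |R(x)|<1, x<0.
x=-0.32: |R|=0.7084
R=1: x+18/65x²=0 ⇒ x=−65/18=-3.6111; min R=1−1/(4·18/65)=0.0972>−1
Confirm numerically:
  x=-2.449: |R|=0.21187 <1
  x=-2.363: |R|=0.18327 <1
  x=-1.722: |R|=0.09916 <1
  x=-1.598: |R|=0.10915 <1
  x=-4.085: |R|=1.53608 >1
  x=-4.068: |R|=1.51470 >1
Stable set (-3.6111, 0).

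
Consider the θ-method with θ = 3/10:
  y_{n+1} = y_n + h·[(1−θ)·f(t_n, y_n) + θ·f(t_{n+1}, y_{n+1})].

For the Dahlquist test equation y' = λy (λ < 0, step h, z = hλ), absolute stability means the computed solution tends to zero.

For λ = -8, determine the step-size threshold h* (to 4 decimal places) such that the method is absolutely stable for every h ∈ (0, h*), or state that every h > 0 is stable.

(-5.0000,0); λ=-8 ⇒ h* = (5)/8 = 0.6250.

With y'=λy (z=hλ):
  y_{n+1} = y_n + z·[7/10·y_n + 3/10·y_{n+1}] ⇒ (1 − 3/10z)y_{n+1} = (1 + 7/10z)y_n
  R(z) = (1 + 7/10z)/(1 − 3/10z).

Need |R(x)|<1, x<0.
x=-0.93: |R|=0.2729
R=−1: 1+7/10x = −1+3/10x ⇒ -2/5x=2 ⇒ x=2/(-2/5)=-5.0000
Confirm numerically:
  x=-4.321: |R|=0.88172 <1
  x=-4.235: |R|=0.86523 <1
  x=-2.807: |R|=0.52380 <1
  x=-5.188: |R|=1.02942 >1
  x=-5.071: |R|=1.01126 >1
So |R|<1 on (-5.0000, 0).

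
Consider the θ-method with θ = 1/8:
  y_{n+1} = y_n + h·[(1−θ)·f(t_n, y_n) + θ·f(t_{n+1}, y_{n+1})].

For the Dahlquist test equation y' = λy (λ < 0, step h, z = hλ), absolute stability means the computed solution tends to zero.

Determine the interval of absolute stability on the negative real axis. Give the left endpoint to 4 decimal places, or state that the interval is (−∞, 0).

z∈(-2.6667,0).

On y'=λy, z=hλ:
  y_{n+1} = y_n + z·[7/8·y_n + 1/8·y_{n+1}] ⇒ (1 − 1/8z)y_{n+1} = (1 + 7/8z)y_n
  so R(z) = (1 + 7/8z)/(1 − 1/8z).

Solve |R(x)|<1 on ℝ⁻.
x=-0.54: |R|=0.4941
R=−1: 1+7/8x = −1+1/8x ⇒ -3/4x=2 ⇒ x=2/(-3/4)=-2.6667
Confirm numerically:
  x=-2.085: |R|=0.65394 <1
  x=-1.508: |R|=0.26883 <1
  x=-1.303: |R|=0.12050 <1
  x=-3.109: |R|=1.23891 >1
  x=-2.692: |R|=1.01422 >1
Stable set (-2.6667, 0).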